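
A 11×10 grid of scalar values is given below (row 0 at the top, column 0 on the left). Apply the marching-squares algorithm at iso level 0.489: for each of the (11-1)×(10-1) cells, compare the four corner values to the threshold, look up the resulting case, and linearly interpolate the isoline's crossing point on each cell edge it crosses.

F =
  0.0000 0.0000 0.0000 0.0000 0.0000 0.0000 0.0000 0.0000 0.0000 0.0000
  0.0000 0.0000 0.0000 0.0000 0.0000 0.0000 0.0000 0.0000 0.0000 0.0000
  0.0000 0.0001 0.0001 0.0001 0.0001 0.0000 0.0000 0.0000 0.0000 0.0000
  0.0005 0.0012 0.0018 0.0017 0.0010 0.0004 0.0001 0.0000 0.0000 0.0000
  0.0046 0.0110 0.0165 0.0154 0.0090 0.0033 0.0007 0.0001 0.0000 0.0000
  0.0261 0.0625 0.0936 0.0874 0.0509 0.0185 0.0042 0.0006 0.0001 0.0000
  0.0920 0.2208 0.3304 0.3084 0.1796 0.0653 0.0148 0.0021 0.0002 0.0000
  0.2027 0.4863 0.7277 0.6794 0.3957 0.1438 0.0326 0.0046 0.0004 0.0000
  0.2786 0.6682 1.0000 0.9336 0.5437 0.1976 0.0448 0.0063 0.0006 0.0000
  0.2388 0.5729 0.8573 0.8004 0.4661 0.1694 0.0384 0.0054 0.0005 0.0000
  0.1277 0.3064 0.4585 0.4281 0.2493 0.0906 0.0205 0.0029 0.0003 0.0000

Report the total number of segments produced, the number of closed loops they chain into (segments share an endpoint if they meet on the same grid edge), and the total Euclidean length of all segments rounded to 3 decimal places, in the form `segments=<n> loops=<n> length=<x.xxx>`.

cell (6,1): code 0100 → (6.399,2.000)–(7.000,1.011)
cell (6,2): code 1100 → (6.487,3.000)–(6.399,2.000)
cell (6,3): code 1000 → (7.000,3.671)–(6.487,3.000)
cell (7,0): code 0100 → (7.015,1.000)–(8.000,0.540)
cell (7,1): code 1110 → (7.000,1.011)–(7.015,1.000)
cell (7,3): code 1101 → (7.630,4.000)–(7.000,3.671)
cell (7,4): code 1000 → (8.000,4.158)–(7.630,4.000)
cell (8,0): code 0110 → (8.000,0.540)–(9.000,0.749)
cell (8,3): code 1011 → (9.000,3.931)–(8.705,4.000)
cell (8,4): code 0001 → (8.705,4.000)–(8.000,4.158)
cell (9,0): code 0010 → (9.000,0.749)–(9.315,1.000)
cell (9,1): code 0011 → (9.315,1.000)–(9.924,2.000)
cell (9,2): code 0011 → (9.924,2.000)–(9.836,3.000)
cell (9,3): code 0001 → (9.836,3.000)–(9.000,3.931)
total: 14 segments, chained into 1 closed loop(s), length Σ = 11.100577

segments=14 loops=1 length=11.101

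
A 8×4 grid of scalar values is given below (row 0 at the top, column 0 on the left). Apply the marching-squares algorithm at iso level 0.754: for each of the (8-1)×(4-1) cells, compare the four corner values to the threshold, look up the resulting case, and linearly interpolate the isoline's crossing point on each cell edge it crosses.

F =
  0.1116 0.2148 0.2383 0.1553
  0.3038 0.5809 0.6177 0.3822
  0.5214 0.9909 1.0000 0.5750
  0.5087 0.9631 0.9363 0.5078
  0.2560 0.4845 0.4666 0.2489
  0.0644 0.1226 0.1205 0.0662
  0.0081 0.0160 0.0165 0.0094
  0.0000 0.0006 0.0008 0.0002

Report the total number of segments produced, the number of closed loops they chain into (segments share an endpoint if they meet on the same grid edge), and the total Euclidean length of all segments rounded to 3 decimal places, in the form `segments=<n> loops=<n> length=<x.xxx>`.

segments=8 loops=1 length=6.859

cell (1,0): code 0100 → (1.422,1.000)–(2.000,0.495)
cell (1,1): code 1100 → (1.357,2.000)–(1.422,1.000)
cell (1,2): code 1000 → (2.000,2.579)–(1.357,2.000)
cell (2,0): code 0110 → (2.000,0.495)–(3.000,0.540)
cell (2,2): code 1001 → (3.000,2.425)–(2.000,2.579)
cell (3,0): code 0010 → (3.000,0.540)–(3.437,1.000)
cell (3,1): code 0011 → (3.437,1.000)–(3.388,2.000)
cell (3,2): code 0001 → (3.388,2.000)–(3.000,2.425)
total: 8 segments, chained into 1 closed loop(s), length Σ = 6.859049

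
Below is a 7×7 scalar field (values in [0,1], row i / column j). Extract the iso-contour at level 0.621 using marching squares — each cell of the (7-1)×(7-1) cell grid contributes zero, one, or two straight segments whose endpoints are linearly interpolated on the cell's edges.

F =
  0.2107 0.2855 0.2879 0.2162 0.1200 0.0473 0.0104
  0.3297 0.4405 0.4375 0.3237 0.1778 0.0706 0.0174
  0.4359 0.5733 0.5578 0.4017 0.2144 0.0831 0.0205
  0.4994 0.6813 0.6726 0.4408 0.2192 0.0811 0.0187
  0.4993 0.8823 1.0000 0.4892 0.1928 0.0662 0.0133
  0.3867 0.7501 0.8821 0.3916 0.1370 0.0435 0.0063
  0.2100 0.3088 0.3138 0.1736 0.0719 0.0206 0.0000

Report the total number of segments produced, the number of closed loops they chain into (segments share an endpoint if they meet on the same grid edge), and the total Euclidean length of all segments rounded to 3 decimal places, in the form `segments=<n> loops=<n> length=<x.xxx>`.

segments=10 loops=1 length=8.594

cell (2,0): code 0100 → (2.442,1.000)–(3.000,0.668)
cell (2,1): code 1100 → (2.551,2.000)–(2.442,1.000)
cell (2,2): code 1000 → (3.000,2.223)–(2.551,2.000)
cell (3,0): code 0110 → (3.000,0.668)–(4.000,0.318)
cell (3,2): code 1001 → (4.000,2.742)–(3.000,2.223)
cell (4,0): code 0110 → (4.000,0.318)–(5.000,0.645)
cell (4,2): code 1001 → (5.000,2.532)–(4.000,2.742)
cell (5,0): code 0010 → (5.000,0.645)–(5.293,1.000)
cell (5,1): code 0011 → (5.293,1.000)–(5.459,2.000)
cell (5,2): code 0001 → (5.459,2.000)–(5.000,2.532)
total: 10 segments, chained into 1 closed loop(s), length Σ = 8.594423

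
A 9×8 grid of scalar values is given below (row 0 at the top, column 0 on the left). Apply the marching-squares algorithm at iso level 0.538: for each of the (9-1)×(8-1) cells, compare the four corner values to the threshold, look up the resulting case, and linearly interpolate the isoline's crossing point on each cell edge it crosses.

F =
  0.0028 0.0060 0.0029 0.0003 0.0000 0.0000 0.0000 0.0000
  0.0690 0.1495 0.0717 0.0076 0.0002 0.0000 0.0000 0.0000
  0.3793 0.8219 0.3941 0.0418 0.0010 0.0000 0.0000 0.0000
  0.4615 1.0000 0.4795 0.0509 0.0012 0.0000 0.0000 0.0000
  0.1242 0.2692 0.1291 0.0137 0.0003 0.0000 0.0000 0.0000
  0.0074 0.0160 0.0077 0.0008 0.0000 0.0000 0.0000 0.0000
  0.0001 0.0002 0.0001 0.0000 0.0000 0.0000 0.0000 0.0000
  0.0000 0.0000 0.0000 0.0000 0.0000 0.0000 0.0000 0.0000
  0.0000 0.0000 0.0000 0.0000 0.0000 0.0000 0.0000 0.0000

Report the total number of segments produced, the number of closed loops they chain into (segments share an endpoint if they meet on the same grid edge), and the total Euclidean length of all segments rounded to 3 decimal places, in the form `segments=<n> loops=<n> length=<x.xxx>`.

segments=6 loops=1 length=5.758

cell (1,0): code 0100 → (1.578,1.000)–(2.000,0.359)
cell (1,1): code 1000 → (2.000,1.664)–(1.578,1.000)
cell (2,0): code 0110 → (2.000,0.359)–(3.000,0.142)
cell (2,1): code 1001 → (3.000,1.888)–(2.000,1.664)
cell (3,0): code 0010 → (3.000,0.142)–(3.632,1.000)
cell (3,1): code 0001 → (3.632,1.000)–(3.000,1.888)
total: 6 segments, chained into 1 closed loop(s), length Σ = 5.757853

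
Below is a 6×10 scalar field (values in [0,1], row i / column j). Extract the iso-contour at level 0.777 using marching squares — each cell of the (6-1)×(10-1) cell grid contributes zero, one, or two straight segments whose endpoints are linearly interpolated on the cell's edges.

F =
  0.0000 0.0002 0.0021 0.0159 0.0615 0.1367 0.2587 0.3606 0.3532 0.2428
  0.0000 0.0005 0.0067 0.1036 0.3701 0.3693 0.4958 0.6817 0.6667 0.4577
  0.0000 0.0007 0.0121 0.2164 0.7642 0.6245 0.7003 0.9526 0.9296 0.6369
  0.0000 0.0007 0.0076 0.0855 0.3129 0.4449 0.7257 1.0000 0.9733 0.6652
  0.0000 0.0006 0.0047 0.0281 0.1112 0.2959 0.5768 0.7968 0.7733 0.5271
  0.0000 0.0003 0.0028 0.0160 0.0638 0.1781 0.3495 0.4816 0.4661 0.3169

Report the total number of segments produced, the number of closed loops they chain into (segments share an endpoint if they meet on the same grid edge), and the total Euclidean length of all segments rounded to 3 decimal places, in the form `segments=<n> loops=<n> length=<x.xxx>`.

cell (1,6): code 0100 → (1.352,7.000)–(2.000,6.304)
cell (1,7): code 1100 → (1.420,8.000)–(1.352,7.000)
cell (1,8): code 1000 → (2.000,8.521)–(1.420,8.000)
cell (2,6): code 0110 → (2.000,6.304)–(3.000,6.187)
cell (2,8): code 1001 → (3.000,8.637)–(2.000,8.521)
cell (3,6): code 0110 → (3.000,6.187)–(4.000,6.910)
cell (3,7): code 1011 → (4.000,7.843)–(3.981,8.000)
cell (3,8): code 0001 → (3.981,8.000)–(3.000,8.637)
cell (4,6): code 0010 → (4.000,6.910)–(4.063,7.000)
cell (4,7): code 0001 → (4.063,7.000)–(4.000,7.843)
total: 10 segments, chained into 1 closed loop(s), length Σ = 8.264415

segments=10 loops=1 length=8.264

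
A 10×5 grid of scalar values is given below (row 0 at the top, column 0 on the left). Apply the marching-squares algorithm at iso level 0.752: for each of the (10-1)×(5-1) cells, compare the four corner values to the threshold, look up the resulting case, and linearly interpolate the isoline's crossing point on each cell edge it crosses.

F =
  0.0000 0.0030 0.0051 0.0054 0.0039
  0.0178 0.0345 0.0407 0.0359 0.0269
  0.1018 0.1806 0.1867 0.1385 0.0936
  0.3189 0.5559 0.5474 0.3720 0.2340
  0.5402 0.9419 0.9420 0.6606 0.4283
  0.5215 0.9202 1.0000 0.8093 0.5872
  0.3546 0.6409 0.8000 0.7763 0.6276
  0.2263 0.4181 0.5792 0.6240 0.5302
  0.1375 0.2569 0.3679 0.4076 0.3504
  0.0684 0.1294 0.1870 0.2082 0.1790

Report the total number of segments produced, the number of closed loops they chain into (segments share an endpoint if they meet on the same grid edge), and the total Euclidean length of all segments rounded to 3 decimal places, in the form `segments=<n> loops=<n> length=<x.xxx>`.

segments=12 loops=1 length=8.817

cell (3,0): code 0100 → (3.508,1.000)–(4.000,0.527)
cell (3,1): code 1100 → (3.518,2.000)–(3.508,1.000)
cell (3,2): code 1000 → (4.000,2.675)–(3.518,2.000)
cell (4,0): code 0110 → (4.000,0.527)–(5.000,0.578)
cell (4,2): code 1101 → (4.615,3.000)–(4.000,2.675)
cell (4,3): code 1000 → (5.000,3.258)–(4.615,3.000)
cell (5,0): code 0010 → (5.000,0.578)–(5.602,1.000)
cell (5,1): code 0111 → (5.602,1.000)–(6.000,1.698)
cell (5,3): code 1001 → (6.000,3.163)–(5.000,3.258)
cell (6,1): code 0010 → (6.000,1.698)–(6.217,2.000)
cell (6,2): code 0011 → (6.217,2.000)–(6.160,3.000)
cell (6,3): code 0001 → (6.160,3.000)–(6.000,3.163)
total: 12 segments, chained into 1 closed loop(s), length Σ = 8.817185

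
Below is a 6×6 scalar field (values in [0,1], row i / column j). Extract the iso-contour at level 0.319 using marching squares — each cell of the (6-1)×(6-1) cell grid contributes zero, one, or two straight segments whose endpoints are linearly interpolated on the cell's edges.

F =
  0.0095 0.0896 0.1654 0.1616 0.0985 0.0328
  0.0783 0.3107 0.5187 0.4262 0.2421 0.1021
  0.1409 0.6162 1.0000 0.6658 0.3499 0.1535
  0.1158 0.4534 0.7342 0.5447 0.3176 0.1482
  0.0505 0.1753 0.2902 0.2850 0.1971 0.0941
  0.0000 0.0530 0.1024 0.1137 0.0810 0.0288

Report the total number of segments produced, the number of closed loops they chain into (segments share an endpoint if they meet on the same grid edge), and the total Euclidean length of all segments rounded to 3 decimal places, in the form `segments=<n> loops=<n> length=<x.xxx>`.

cell (0,1): code 0100 → (0.435,2.000)–(1.000,1.040)
cell (0,2): code 1100 → (0.595,3.000)–(0.435,2.000)
cell (0,3): code 1000 → (1.000,3.582)–(0.595,3.000)
cell (1,0): code 0100 → (1.027,1.000)–(2.000,0.375)
cell (1,1): code 1110 → (1.000,1.040)–(1.027,1.000)
cell (1,3): code 1101 → (1.713,4.000)–(1.000,3.582)
cell (1,4): code 1000 → (2.000,4.157)–(1.713,4.000)
cell (2,0): code 0110 → (2.000,0.375)–(3.000,0.602)
cell (2,3): code 1011 → (3.000,3.994)–(2.957,4.000)
cell (2,4): code 0001 → (2.957,4.000)–(2.000,4.157)
cell (3,0): code 0010 → (3.000,0.602)–(3.483,1.000)
cell (3,1): code 0011 → (3.483,1.000)–(3.935,2.000)
cell (3,2): code 0011 → (3.935,2.000)–(3.869,3.000)
cell (3,3): code 0001 → (3.869,3.000)–(3.000,3.994)
total: 14 segments, chained into 1 closed loop(s), length Σ = 11.279262

segments=14 loops=1 length=11.279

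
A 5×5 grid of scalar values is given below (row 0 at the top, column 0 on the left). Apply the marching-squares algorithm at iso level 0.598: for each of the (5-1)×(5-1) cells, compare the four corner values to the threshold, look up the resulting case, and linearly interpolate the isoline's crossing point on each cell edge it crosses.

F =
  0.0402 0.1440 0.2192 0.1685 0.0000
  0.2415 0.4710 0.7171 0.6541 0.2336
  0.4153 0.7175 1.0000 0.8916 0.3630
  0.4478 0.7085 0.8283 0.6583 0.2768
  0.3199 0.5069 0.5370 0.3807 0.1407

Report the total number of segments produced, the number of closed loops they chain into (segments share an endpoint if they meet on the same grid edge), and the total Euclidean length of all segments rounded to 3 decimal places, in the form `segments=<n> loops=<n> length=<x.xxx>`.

cell (0,1): code 0100 → (0.761,2.000)–(1.000,1.516)
cell (0,2): code 1100 → (0.884,3.000)–(0.761,2.000)
cell (0,3): code 1000 → (1.000,3.133)–(0.884,3.000)
cell (1,0): code 0100 → (1.515,1.000)–(2.000,0.605)
cell (1,1): code 1110 → (1.000,1.516)–(1.515,1.000)
cell (1,3): code 1001 → (2.000,3.555)–(1.000,3.133)
cell (2,0): code 0110 → (2.000,0.605)–(3.000,0.576)
cell (2,3): code 1001 → (3.000,3.158)–(2.000,3.555)
cell (3,0): code 0010 → (3.000,0.576)–(3.548,1.000)
cell (3,1): code 0011 → (3.548,1.000)–(3.791,2.000)
cell (3,2): code 0011 → (3.791,2.000)–(3.217,3.000)
cell (3,3): code 0001 → (3.217,3.000)–(3.000,3.158)
total: 12 segments, chained into 1 closed loop(s), length Σ = 9.383844

segments=12 loops=1 length=9.384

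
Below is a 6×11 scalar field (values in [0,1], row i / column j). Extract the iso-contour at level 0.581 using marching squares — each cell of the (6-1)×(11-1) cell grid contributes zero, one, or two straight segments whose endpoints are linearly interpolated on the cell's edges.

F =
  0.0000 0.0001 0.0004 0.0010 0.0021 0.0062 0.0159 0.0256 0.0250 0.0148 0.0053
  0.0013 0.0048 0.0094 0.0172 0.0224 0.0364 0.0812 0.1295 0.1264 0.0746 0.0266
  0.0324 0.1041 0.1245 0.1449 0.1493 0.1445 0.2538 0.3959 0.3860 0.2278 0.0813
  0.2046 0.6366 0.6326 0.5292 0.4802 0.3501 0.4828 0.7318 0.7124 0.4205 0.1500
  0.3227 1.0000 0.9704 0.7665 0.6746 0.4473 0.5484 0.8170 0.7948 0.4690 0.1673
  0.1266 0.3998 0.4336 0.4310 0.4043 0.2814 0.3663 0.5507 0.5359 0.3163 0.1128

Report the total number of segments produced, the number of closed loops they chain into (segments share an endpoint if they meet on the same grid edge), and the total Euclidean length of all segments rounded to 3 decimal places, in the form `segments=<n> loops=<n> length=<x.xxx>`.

cell (2,0): code 0100 → (2.896,1.000)–(3.000,0.871)
cell (2,1): code 1100 → (2.898,2.000)–(2.896,1.000)
cell (2,2): code 1000 → (3.000,2.499)–(2.898,2.000)
cell (2,6): code 0100 → (2.551,7.000)–(3.000,6.394)
cell (2,7): code 1100 → (2.597,8.000)–(2.551,7.000)
cell (2,8): code 1000 → (3.000,8.450)–(2.597,8.000)
cell (3,0): code 0110 → (3.000,0.871)–(4.000,0.381)
cell (3,2): code 1101 → (3.218,3.000)–(3.000,2.499)
cell (3,3): code 1100 → (3.519,4.000)–(3.218,3.000)
cell (3,4): code 1000 → (4.000,4.412)–(3.519,4.000)
cell (3,6): code 0110 → (3.000,6.394)–(4.000,6.121)
cell (3,8): code 1001 → (4.000,8.656)–(3.000,8.450)
cell (4,0): code 0010 → (4.000,0.381)–(4.698,1.000)
cell (4,1): code 0011 → (4.698,1.000)–(4.725,2.000)
cell (4,2): code 0011 → (4.725,2.000)–(4.553,3.000)
cell (4,3): code 0011 → (4.553,3.000)–(4.346,4.000)
cell (4,4): code 0001 → (4.346,4.000)–(4.000,4.412)
cell (4,6): code 0010 → (4.000,6.121)–(4.886,7.000)
cell (4,7): code 0011 → (4.886,7.000)–(4.826,8.000)
cell (4,8): code 0001 → (4.826,8.000)–(4.000,8.656)
total: 20 segments, chained into 2 closed loop(s), length Σ = 17.240776

segments=20 loops=2 length=17.241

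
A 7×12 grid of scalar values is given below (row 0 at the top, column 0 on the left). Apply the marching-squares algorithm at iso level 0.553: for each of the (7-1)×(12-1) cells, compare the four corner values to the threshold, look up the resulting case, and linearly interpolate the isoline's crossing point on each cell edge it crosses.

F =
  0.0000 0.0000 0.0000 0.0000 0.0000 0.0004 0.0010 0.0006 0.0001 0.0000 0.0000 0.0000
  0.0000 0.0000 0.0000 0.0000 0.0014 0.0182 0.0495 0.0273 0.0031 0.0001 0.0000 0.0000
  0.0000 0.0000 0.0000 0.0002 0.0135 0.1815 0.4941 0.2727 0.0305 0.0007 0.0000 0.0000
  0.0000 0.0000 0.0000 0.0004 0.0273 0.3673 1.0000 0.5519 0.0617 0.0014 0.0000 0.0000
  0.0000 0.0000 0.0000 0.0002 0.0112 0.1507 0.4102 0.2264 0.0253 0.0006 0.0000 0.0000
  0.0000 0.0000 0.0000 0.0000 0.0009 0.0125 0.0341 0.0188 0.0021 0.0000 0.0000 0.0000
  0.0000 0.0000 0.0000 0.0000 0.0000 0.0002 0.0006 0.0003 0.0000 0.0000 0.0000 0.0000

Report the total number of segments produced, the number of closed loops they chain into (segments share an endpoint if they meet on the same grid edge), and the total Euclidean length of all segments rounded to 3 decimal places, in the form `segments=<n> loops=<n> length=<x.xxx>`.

cell (2,5): code 0100 → (2.116,6.000)–(3.000,5.294)
cell (2,6): code 1000 → (3.000,6.998)–(2.116,6.000)
cell (3,5): code 0010 → (3.000,5.294)–(3.758,6.000)
cell (3,6): code 0001 → (3.758,6.000)–(3.000,6.998)
total: 4 segments, chained into 1 closed loop(s), length Σ = 4.752792

segments=4 loops=1 length=4.753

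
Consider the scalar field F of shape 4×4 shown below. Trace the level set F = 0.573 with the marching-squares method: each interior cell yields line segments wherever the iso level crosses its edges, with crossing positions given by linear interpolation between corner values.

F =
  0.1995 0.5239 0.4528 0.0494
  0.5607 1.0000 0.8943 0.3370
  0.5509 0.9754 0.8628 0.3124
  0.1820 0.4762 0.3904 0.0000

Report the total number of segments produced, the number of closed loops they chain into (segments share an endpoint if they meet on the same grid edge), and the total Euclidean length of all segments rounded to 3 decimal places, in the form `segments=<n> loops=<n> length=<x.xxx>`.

cell (0,0): code 0100 → (0.103,1.000)–(1.000,0.028)
cell (0,1): code 1100 → (0.272,2.000)–(0.103,1.000)
cell (0,2): code 1000 → (1.000,2.577)–(0.272,2.000)
cell (1,0): code 0110 → (1.000,0.028)–(2.000,0.052)
cell (1,2): code 1001 → (2.000,2.527)–(1.000,2.577)
cell (2,0): code 0010 → (2.000,0.052)–(2.806,1.000)
cell (2,1): code 0011 → (2.806,1.000)–(2.613,2.000)
cell (2,2): code 0001 → (2.613,2.000)–(2.000,2.527)
total: 8 segments, chained into 1 closed loop(s), length Σ = 8.337892

segments=8 loops=1 length=8.338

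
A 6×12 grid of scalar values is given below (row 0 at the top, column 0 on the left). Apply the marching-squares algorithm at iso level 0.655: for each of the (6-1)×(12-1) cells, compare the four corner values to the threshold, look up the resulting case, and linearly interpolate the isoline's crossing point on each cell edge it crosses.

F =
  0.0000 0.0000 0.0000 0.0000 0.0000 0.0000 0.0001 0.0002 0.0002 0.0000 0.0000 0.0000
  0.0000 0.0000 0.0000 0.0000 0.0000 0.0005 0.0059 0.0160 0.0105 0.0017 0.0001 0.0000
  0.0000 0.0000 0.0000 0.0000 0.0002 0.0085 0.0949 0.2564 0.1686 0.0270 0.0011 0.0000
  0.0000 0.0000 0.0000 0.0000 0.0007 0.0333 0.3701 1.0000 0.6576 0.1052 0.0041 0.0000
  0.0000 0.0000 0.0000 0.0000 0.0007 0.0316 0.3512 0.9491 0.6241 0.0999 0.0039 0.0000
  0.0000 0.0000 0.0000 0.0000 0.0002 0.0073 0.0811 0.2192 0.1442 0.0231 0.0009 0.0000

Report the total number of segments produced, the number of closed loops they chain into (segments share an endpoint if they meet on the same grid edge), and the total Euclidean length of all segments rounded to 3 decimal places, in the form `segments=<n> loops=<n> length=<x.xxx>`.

cell (2,6): code 0100 → (2.536,7.000)–(3.000,6.452)
cell (2,7): code 1100 → (2.995,8.000)–(2.536,7.000)
cell (2,8): code 1000 → (3.000,8.005)–(2.995,8.000)
cell (3,6): code 0110 → (3.000,6.452)–(4.000,6.508)
cell (3,7): code 1011 → (4.000,7.905)–(3.078,8.000)
cell (3,8): code 0001 → (3.078,8.000)–(3.000,8.005)
cell (4,6): code 0010 → (4.000,6.508)–(4.403,7.000)
cell (4,7): code 0001 → (4.403,7.000)–(4.000,7.905)
total: 8 segments, chained into 1 closed loop(s), length Σ = 5.458078

segments=8 loops=1 length=5.458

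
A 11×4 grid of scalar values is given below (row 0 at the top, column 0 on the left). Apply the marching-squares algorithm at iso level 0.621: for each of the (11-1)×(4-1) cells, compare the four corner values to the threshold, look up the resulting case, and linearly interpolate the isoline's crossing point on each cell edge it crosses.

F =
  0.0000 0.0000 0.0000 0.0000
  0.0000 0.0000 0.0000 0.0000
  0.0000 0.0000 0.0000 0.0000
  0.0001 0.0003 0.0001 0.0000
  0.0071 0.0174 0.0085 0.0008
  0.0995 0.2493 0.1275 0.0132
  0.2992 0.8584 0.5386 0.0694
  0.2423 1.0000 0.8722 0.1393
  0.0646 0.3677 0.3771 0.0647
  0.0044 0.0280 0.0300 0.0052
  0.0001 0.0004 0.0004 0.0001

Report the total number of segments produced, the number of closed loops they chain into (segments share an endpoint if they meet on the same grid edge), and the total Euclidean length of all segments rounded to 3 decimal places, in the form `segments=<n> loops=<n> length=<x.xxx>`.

cell (5,0): code 0100 → (5.610,1.000)–(6.000,0.575)
cell (5,1): code 1000 → (6.000,1.742)–(5.610,1.000)
cell (6,0): code 0110 → (6.000,0.575)–(7.000,0.500)
cell (6,1): code 1101 → (6.247,2.000)–(6.000,1.742)
cell (6,2): code 1000 → (7.000,2.343)–(6.247,2.000)
cell (7,0): code 0010 → (7.000,0.500)–(7.599,1.000)
cell (7,1): code 0011 → (7.599,1.000)–(7.507,2.000)
cell (7,2): code 0001 → (7.507,2.000)–(7.000,2.343)
total: 8 segments, chained into 1 closed loop(s), length Σ = 5.999084

segments=8 loops=1 length=5.999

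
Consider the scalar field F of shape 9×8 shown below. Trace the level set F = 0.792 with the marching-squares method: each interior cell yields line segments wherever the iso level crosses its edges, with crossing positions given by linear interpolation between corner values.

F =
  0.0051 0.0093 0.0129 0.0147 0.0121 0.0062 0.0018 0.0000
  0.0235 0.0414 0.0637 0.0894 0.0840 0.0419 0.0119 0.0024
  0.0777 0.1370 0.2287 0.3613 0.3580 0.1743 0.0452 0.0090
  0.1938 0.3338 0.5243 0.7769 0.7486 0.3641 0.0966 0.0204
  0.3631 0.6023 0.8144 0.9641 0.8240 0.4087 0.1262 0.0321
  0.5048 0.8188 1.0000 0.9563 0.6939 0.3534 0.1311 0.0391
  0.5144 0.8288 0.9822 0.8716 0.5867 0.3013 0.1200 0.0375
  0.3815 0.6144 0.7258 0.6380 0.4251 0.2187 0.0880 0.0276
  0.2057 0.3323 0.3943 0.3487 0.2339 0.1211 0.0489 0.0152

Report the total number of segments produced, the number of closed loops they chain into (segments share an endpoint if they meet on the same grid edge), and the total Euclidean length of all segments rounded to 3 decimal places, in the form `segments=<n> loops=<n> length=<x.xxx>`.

segments=14 loops=1 length=10.423

cell (3,1): code 0100 → (3.923,2.000)–(4.000,1.894)
cell (3,2): code 1100 → (3.081,3.000)–(3.923,2.000)
cell (3,3): code 1100 → (3.576,4.000)–(3.081,3.000)
cell (3,4): code 1000 → (4.000,4.077)–(3.576,4.000)
cell (4,0): code 0100 → (4.876,1.000)–(5.000,0.915)
cell (4,1): code 1110 → (4.000,1.894)–(4.876,1.000)
cell (4,3): code 1011 → (5.000,3.626)–(4.246,4.000)
cell (4,4): code 0001 → (4.246,4.000)–(4.000,4.077)
cell (5,0): code 0110 → (5.000,0.915)–(6.000,0.883)
cell (5,3): code 1001 → (6.000,3.279)–(5.000,3.626)
cell (6,0): code 0010 → (6.000,0.883)–(6.172,1.000)
cell (6,1): code 0011 → (6.172,1.000)–(6.742,2.000)
cell (6,2): code 0011 → (6.742,2.000)–(6.341,3.000)
cell (6,3): code 0001 → (6.341,3.000)–(6.000,3.279)
total: 14 segments, chained into 1 closed loop(s), length Σ = 10.422979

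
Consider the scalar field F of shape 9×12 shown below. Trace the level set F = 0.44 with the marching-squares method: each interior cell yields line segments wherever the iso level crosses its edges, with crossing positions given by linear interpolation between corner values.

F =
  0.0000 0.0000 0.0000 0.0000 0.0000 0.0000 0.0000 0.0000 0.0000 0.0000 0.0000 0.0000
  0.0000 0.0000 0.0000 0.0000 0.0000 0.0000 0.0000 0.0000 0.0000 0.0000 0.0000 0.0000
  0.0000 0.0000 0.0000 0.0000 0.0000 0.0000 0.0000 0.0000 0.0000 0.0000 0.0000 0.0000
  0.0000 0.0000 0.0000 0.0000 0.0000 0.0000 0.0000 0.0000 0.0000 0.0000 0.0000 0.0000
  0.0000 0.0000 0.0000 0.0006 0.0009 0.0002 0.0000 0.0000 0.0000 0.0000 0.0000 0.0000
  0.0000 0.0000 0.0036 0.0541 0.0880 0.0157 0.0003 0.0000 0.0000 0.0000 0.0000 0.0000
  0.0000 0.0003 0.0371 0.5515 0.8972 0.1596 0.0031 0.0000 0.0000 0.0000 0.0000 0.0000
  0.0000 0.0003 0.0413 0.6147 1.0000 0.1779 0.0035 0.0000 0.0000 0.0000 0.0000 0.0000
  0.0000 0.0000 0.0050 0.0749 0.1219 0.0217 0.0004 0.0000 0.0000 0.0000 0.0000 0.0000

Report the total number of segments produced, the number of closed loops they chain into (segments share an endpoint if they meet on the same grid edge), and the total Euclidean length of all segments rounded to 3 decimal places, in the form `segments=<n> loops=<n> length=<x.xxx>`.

cell (5,2): code 0100 → (5.776,3.000)–(6.000,2.783)
cell (5,3): code 1100 → (5.435,4.000)–(5.776,3.000)
cell (5,4): code 1000 → (6.000,4.620)–(5.435,4.000)
cell (6,2): code 0110 → (6.000,2.783)–(7.000,2.695)
cell (6,4): code 1001 → (7.000,4.681)–(6.000,4.620)
cell (7,2): code 0010 → (7.000,2.695)–(7.324,3.000)
cell (7,3): code 0011 → (7.324,3.000)–(7.638,4.000)
cell (7,4): code 0001 → (7.638,4.000)–(7.000,4.681)
total: 8 segments, chained into 1 closed loop(s), length Σ = 6.638544

segments=8 loops=1 length=6.639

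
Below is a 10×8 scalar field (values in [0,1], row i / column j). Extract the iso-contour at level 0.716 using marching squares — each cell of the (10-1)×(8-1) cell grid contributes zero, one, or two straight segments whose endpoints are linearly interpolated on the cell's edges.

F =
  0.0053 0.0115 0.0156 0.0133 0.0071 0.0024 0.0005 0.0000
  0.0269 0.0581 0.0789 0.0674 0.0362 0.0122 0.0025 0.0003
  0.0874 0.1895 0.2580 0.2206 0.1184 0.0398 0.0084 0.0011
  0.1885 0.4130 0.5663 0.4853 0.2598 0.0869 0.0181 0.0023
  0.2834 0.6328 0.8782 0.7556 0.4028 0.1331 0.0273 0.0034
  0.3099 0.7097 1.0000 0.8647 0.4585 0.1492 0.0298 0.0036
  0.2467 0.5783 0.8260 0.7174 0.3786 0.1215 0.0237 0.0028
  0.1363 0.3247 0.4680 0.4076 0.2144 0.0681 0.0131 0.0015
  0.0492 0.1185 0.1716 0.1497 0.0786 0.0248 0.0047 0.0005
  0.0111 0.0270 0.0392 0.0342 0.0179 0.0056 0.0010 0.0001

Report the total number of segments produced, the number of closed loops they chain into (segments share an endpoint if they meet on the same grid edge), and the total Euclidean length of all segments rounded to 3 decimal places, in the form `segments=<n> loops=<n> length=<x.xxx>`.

segments=10 loops=1 length=7.962

cell (3,1): code 0100 → (3.480,2.000)–(4.000,1.339)
cell (3,2): code 1100 → (3.853,3.000)–(3.480,2.000)
cell (3,3): code 1000 → (4.000,3.112)–(3.853,3.000)
cell (4,1): code 0110 → (4.000,1.339)–(5.000,1.022)
cell (4,3): code 1001 → (5.000,3.366)–(4.000,3.112)
cell (5,1): code 0110 → (5.000,1.022)–(6.000,1.556)
cell (5,3): code 1001 → (6.000,3.004)–(5.000,3.366)
cell (6,1): code 0010 → (6.000,1.556)–(6.307,2.000)
cell (6,2): code 0011 → (6.307,2.000)–(6.005,3.000)
cell (6,3): code 0001 → (6.005,3.000)–(6.000,3.004)
total: 10 segments, chained into 1 closed loop(s), length Σ = 7.962120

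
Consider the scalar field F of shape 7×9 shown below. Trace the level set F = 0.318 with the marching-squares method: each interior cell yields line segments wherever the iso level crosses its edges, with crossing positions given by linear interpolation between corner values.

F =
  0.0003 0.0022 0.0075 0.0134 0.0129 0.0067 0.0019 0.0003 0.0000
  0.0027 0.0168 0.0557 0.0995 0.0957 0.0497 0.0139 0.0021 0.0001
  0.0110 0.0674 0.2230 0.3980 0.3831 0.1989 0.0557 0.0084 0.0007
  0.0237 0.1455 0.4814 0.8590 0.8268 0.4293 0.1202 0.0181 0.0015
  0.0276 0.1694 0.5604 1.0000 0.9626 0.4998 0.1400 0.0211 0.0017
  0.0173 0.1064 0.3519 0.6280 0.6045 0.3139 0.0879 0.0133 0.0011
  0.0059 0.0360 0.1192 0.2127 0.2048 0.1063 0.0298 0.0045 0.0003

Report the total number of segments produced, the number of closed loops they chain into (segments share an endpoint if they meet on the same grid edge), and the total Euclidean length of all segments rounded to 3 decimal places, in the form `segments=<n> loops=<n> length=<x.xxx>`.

segments=16 loops=1 length=12.677

cell (1,2): code 0100 → (1.732,3.000)–(2.000,2.543)
cell (1,3): code 1100 → (1.773,4.000)–(1.732,3.000)
cell (1,4): code 1000 → (2.000,4.353)–(1.773,4.000)
cell (2,1): code 0100 → (2.368,2.000)–(3.000,1.514)
cell (2,2): code 1110 → (2.000,2.543)–(2.368,2.000)
cell (2,4): code 1101 → (2.517,5.000)–(2.000,4.353)
cell (2,5): code 1000 → (3.000,5.360)–(2.517,5.000)
cell (3,1): code 0110 → (3.000,1.514)–(4.000,1.380)
cell (3,5): code 1001 → (4.000,5.505)–(3.000,5.360)
cell (4,1): code 0110 → (4.000,1.380)–(5.000,1.862)
cell (4,4): code 1011 → (5.000,4.986)–(4.978,5.000)
cell (4,5): code 0001 → (4.978,5.000)–(4.000,5.505)
cell (5,1): code 0010 → (5.000,1.862)–(5.146,2.000)
cell (5,2): code 0011 → (5.146,2.000)–(5.746,3.000)
cell (5,3): code 0011 → (5.746,3.000)–(5.717,4.000)
cell (5,4): code 0001 → (5.717,4.000)–(5.000,4.986)
total: 16 segments, chained into 1 closed loop(s), length Σ = 12.677343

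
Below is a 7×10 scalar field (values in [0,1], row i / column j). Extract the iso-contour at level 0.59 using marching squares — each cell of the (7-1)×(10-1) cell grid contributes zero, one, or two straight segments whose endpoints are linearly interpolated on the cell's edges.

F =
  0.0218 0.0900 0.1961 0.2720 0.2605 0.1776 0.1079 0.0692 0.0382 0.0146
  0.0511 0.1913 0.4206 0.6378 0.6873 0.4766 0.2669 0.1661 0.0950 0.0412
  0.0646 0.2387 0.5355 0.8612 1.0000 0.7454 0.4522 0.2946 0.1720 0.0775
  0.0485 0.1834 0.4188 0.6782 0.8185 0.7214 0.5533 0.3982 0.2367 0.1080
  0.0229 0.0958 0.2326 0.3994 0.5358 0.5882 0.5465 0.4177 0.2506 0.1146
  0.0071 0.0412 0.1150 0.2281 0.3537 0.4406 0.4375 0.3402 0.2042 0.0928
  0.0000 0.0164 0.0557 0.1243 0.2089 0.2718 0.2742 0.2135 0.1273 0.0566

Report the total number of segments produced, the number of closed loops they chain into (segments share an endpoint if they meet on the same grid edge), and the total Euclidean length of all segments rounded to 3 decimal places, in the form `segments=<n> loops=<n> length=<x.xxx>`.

cell (0,2): code 0100 → (0.869,3.000)–(1.000,2.780)
cell (0,3): code 1100 → (0.772,4.000)–(0.869,3.000)
cell (0,4): code 1000 → (1.000,4.462)–(0.772,4.000)
cell (1,2): code 0110 → (1.000,2.780)–(2.000,2.167)
cell (1,4): code 1101 → (1.422,5.000)–(1.000,4.462)
cell (1,5): code 1000 → (2.000,5.530)–(1.422,5.000)
cell (2,2): code 0110 → (2.000,2.167)–(3.000,2.660)
cell (2,5): code 1001 → (3.000,5.782)–(2.000,5.530)
cell (3,2): code 0010 → (3.000,2.660)–(3.316,3.000)
cell (3,3): code 0011 → (3.316,3.000)–(3.808,4.000)
cell (3,4): code 0011 → (3.808,4.000)–(3.986,5.000)
cell (3,5): code 0001 → (3.986,5.000)–(3.000,5.782)
total: 12 segments, chained into 1 closed loop(s), length Σ = 10.415759

segments=12 loops=1 length=10.416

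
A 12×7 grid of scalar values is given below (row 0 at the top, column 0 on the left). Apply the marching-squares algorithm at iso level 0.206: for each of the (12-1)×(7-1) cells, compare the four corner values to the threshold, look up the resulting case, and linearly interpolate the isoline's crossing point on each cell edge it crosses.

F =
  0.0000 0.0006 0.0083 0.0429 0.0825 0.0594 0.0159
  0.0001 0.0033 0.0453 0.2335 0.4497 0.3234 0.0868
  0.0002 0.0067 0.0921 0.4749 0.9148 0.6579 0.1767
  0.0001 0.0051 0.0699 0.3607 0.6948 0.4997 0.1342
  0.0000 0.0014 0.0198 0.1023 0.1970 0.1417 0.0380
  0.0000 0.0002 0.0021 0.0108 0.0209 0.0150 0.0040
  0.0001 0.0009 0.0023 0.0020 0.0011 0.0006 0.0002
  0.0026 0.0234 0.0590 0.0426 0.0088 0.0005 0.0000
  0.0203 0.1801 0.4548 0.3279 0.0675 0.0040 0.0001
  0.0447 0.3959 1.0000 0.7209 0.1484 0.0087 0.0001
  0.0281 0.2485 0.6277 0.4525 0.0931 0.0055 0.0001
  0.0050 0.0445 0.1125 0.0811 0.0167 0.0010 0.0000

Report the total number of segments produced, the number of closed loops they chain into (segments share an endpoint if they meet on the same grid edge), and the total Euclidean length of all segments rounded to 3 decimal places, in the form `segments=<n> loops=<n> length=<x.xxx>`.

segments=24 loops=2 length=21.851

cell (0,2): code 0100 → (0.856,3.000)–(1.000,2.854)
cell (0,3): code 1100 → (0.336,4.000)–(0.856,3.000)
cell (0,4): code 1100 → (0.555,5.000)–(0.336,4.000)
cell (0,5): code 1000 → (1.000,5.496)–(0.555,5.000)
cell (1,2): code 0110 → (1.000,2.854)–(2.000,2.298)
cell (1,5): code 1001 → (2.000,5.939)–(1.000,5.496)
cell (2,2): code 0110 → (2.000,2.298)–(3.000,2.468)
cell (2,5): code 1001 → (3.000,5.804)–(2.000,5.939)
cell (3,2): code 0010 → (3.000,2.468)–(3.599,3.000)
cell (3,3): code 0011 → (3.599,3.000)–(3.982,4.000)
cell (3,4): code 0011 → (3.982,4.000)–(3.820,5.000)
cell (3,5): code 0001 → (3.820,5.000)–(3.000,5.804)
cell (7,1): code 0100 → (7.371,2.000)–(8.000,1.094)
cell (7,2): code 1100 → (7.573,3.000)–(7.371,2.000)
cell (7,3): code 1000 → (8.000,3.468)–(7.573,3.000)
cell (8,0): code 0100 → (8.120,1.000)–(9.000,0.459)
cell (8,1): code 1110 → (8.000,1.094)–(8.120,1.000)
cell (8,3): code 1001 → (9.000,3.899)–(8.000,3.468)
cell (9,0): code 0110 → (9.000,0.459)–(10.000,0.807)
cell (9,3): code 1001 → (10.000,3.686)–(9.000,3.899)
cell (10,0): code 0010 → (10.000,0.807)–(10.208,1.000)
cell (10,1): code 0011 → (10.208,1.000)–(10.819,2.000)
cell (10,2): code 0011 → (10.819,2.000)–(10.664,3.000)
cell (10,3): code 0001 → (10.664,3.000)–(10.000,3.686)
total: 24 segments, chained into 2 closed loop(s), length Σ = 21.850765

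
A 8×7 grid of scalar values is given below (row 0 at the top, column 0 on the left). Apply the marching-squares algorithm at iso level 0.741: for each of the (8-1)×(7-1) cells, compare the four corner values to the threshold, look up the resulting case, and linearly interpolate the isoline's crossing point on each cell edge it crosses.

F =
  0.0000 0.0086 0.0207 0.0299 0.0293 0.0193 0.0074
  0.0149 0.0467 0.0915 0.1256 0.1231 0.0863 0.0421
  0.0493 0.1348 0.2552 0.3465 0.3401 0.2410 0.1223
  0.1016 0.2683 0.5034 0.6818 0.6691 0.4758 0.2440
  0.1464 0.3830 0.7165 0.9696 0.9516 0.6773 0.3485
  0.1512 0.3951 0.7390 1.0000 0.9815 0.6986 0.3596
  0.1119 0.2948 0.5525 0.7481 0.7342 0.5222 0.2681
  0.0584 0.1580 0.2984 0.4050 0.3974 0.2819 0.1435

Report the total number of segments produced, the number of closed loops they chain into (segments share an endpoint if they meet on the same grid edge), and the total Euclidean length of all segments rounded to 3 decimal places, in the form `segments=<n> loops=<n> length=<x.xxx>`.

cell (3,2): code 0100 → (3.206,3.000)–(4.000,2.097)
cell (3,3): code 1100 → (3.255,4.000)–(3.206,3.000)
cell (3,4): code 1000 → (4.000,4.768)–(3.255,4.000)
cell (4,2): code 0110 → (4.000,2.097)–(5.000,2.008)
cell (4,4): code 1001 → (5.000,4.850)–(4.000,4.768)
cell (5,2): code 0110 → (5.000,2.008)–(6.000,2.964)
cell (5,3): code 1011 → (6.000,3.511)–(5.973,4.000)
cell (5,4): code 0001 → (5.973,4.000)–(5.000,4.850)
cell (6,2): code 0010 → (6.000,2.964)–(6.021,3.000)
cell (6,3): code 0001 → (6.021,3.000)–(6.000,3.511)
total: 10 segments, chained into 1 closed loop(s), length Σ = 8.999620

segments=10 loops=1 length=9.000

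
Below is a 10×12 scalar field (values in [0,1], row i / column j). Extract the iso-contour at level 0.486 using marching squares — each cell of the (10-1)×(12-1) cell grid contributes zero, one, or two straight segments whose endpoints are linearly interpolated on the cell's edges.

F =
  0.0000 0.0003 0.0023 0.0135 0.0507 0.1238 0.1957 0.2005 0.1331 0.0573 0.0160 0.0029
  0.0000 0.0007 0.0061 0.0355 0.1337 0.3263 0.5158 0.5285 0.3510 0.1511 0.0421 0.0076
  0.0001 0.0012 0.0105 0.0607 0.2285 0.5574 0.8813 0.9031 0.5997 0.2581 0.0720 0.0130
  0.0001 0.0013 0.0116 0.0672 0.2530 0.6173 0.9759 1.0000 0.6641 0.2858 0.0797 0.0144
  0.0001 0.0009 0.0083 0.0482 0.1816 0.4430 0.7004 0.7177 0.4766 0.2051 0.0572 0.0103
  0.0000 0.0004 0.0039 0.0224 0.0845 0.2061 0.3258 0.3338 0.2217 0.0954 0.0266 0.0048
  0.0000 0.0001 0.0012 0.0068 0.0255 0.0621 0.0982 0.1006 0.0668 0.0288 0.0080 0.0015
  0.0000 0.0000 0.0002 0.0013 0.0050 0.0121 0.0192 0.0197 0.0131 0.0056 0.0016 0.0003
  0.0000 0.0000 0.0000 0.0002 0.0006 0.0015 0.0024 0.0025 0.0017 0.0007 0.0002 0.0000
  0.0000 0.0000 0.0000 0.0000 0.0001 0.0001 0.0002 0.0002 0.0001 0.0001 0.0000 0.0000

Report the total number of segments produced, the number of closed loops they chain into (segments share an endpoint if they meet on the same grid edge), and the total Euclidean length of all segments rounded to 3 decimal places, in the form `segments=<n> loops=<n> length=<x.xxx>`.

segments=16 loops=1 length=11.845

cell (0,5): code 0100 → (0.907,6.000)–(1.000,5.843)
cell (0,6): code 1100 → (0.870,7.000)–(0.907,6.000)
cell (0,7): code 1000 → (1.000,7.239)–(0.870,7.000)
cell (1,4): code 0100 → (1.691,5.000)–(2.000,4.783)
cell (1,5): code 1110 → (1.000,5.843)–(1.691,5.000)
cell (1,7): code 1101 → (1.543,8.000)–(1.000,7.239)
cell (1,8): code 1000 → (2.000,8.333)–(1.543,8.000)
cell (2,4): code 0110 → (2.000,4.783)–(3.000,4.640)
cell (2,8): code 1001 → (3.000,8.471)–(2.000,8.333)
cell (3,4): code 0010 → (3.000,4.640)–(3.753,5.000)
cell (3,5): code 0111 → (3.753,5.000)–(4.000,5.167)
cell (3,7): code 1011 → (4.000,7.961)–(3.950,8.000)
cell (3,8): code 0001 → (3.950,8.000)–(3.000,8.471)
cell (4,5): code 0010 → (4.000,5.167)–(4.572,6.000)
cell (4,6): code 0011 → (4.572,6.000)–(4.604,7.000)
cell (4,7): code 0001 → (4.604,7.000)–(4.000,7.961)
total: 16 segments, chained into 1 closed loop(s), length Σ = 11.845304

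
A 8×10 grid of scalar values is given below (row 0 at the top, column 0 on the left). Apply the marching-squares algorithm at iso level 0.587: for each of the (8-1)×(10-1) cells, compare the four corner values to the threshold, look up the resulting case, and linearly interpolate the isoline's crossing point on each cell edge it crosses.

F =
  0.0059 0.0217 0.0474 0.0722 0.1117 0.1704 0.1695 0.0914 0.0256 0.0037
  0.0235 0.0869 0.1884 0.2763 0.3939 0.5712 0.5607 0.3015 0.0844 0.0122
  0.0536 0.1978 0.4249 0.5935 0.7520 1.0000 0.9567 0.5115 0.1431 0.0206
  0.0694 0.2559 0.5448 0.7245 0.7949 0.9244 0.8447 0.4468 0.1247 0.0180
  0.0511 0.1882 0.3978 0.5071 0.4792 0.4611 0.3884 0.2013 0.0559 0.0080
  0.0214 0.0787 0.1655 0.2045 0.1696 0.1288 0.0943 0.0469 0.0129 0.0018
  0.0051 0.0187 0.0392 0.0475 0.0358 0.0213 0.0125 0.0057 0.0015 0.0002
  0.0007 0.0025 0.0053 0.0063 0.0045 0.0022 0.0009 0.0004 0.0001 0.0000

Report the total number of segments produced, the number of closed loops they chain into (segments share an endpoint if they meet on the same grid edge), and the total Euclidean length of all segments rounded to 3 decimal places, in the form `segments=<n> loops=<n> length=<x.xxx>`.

cell (1,2): code 0100 → (1.980,3.000)–(2.000,2.961)
cell (1,3): code 1100 → (1.539,4.000)–(1.980,3.000)
cell (1,4): code 1100 → (1.037,5.000)–(1.539,4.000)
cell (1,5): code 1100 → (1.066,6.000)–(1.037,5.000)
cell (1,6): code 1000 → (2.000,6.830)–(1.066,6.000)
cell (2,2): code 0110 → (2.000,2.961)–(3.000,2.235)
cell (2,6): code 1001 → (3.000,6.648)–(2.000,6.830)
cell (3,2): code 0010 → (3.000,2.235)–(3.632,3.000)
cell (3,3): code 0011 → (3.632,3.000)–(3.659,4.000)
cell (3,4): code 0011 → (3.659,4.000)–(3.728,5.000)
cell (3,5): code 0011 → (3.728,5.000)–(3.565,6.000)
cell (3,6): code 0001 → (3.565,6.000)–(3.000,6.648)
total: 12 segments, chained into 1 closed loop(s), length Σ = 11.626044

segments=12 loops=1 length=11.626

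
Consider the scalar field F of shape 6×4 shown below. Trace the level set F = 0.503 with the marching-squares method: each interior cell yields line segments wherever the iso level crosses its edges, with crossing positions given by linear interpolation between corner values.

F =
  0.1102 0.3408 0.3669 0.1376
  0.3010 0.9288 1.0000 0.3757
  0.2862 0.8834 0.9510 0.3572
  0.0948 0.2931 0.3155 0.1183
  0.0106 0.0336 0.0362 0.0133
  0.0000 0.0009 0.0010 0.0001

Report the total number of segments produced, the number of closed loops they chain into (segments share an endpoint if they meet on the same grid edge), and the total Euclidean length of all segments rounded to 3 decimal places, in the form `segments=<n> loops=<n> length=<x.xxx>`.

segments=8 loops=1 length=8.054

cell (0,0): code 0100 → (0.276,1.000)–(1.000,0.322)
cell (0,1): code 1100 → (0.215,2.000)–(0.276,1.000)
cell (0,2): code 1000 → (1.000,2.796)–(0.215,2.000)
cell (1,0): code 0110 → (1.000,0.322)–(2.000,0.363)
cell (1,2): code 1001 → (2.000,2.754)–(1.000,2.796)
cell (2,0): code 0010 → (2.000,0.363)–(2.644,1.000)
cell (2,1): code 0011 → (2.644,1.000)–(2.705,2.000)
cell (2,2): code 0001 → (2.705,2.000)–(2.000,2.754)
total: 8 segments, chained into 1 closed loop(s), length Σ = 8.054272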